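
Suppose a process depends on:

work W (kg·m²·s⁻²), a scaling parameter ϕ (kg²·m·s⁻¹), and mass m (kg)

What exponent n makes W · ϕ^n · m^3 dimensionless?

-2

Balance the M exponent: (2)·n from ϕ, plus (1) + 3·(1) = 4 from the rest, must sum to zero.
2n + 4 = 0, so n = -2.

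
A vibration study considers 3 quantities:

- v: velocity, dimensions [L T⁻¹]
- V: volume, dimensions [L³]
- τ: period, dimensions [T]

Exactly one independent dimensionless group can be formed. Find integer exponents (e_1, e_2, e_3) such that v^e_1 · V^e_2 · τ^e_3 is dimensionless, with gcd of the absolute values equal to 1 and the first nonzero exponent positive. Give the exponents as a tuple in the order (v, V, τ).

L: e_1·(1) + e_2·(3) + e_3·(0) = 0
T: e_1·(-1) + e_2·(0) + e_3·(1) = 0
Solving this homogeneous linear system for the smallest-integer solution (first nonzero entry positive) gives (3, -1, 3).

(3, -1, 3)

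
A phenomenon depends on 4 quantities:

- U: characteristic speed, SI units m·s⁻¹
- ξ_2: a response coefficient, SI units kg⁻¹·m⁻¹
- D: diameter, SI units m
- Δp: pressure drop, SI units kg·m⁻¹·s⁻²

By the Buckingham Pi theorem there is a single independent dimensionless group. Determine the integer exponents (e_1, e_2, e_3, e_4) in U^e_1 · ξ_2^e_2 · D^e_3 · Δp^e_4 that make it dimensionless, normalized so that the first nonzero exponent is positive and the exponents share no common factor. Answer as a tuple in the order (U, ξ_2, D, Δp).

(2, -1, -4, -1)

M: e_1·(0) + e_2·(-1) + e_3·(0) + e_4·(1) = 0
L: e_1·(1) + e_2·(-1) + e_3·(1) + e_4·(-1) = 0
T: e_1·(-1) + e_2·(0) + e_3·(0) + e_4·(-2) = 0
Solving this homogeneous linear system for the smallest-integer solution (first nonzero entry positive) gives (2, -1, -4, -1).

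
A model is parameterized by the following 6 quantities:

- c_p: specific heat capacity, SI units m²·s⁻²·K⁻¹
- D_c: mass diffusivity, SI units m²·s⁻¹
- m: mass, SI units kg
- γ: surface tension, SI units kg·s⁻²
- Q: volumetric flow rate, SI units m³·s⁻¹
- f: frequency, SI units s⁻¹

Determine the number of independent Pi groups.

2

There are 6 variables and 4 base dimensions (M, L, T, Θ).
The dimension matrix has rank 4.
Independent dimensionless groups: 6 − 4 = 2.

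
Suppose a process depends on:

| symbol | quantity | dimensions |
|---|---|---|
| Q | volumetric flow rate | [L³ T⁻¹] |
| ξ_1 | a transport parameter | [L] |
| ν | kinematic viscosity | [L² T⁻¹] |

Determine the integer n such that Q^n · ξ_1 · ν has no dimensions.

-1

Balance the L exponent: (3)·n from Q, plus (1) + (2) = 3 from the rest, must sum to zero.
3n + 3 = 0, so n = -1.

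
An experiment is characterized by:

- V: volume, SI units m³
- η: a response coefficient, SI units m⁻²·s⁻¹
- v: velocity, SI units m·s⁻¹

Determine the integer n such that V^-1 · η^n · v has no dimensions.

-1

Balance the L exponent: (-2)·n from η, plus −(3) + (1) = -2 from the rest, must sum to zero.
-2n − 2 = 0, so n = -1.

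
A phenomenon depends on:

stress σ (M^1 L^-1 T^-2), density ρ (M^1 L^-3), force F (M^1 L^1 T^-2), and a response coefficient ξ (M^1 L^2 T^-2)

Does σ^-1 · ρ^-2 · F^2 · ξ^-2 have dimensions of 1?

no

Sum the exponent of each base dimension across the product:
  M: −[σ]_M − 2·[ρ]_M + 2·[F]_M − 2·[ξ]_M = −(1) − 2·(1) + 2·(1) − 2·(1) = -3
  L: −[σ]_L − 2·[ρ]_L + 2·[F]_L − 2·[ξ]_L = −(-1) − 2·(-3) + 2·(1) − 2·(2) = 5
  T: −[σ]_T − 2·[ρ]_T + 2·[F]_T − 2·[ξ]_T = −(-2) − 2·(0) + 2·(-2) − 2·(-2) = 2
Net dimensions [M⁻³ L⁵ T²] ≠ [1] — not dimensionless.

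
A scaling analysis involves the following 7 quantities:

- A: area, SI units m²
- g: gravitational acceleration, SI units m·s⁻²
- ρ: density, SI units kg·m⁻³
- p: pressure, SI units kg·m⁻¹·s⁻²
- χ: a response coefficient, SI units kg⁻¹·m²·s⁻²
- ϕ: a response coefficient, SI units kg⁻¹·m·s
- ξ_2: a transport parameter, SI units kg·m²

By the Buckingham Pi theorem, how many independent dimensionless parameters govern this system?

There are 7 variables and 3 base dimensions (M, L, T).
The dimension matrix has rank 3.
Independent dimensionless groups: 7 − 3 = 4.

4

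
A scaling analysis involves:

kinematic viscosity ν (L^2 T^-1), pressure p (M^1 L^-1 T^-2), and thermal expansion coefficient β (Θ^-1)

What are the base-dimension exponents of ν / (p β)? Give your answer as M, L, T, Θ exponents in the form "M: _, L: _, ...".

M: -1, L: 3, T: 1, Θ: 1

Collect each base-dimension exponent across the product:
  M: (0) − (1) − (0) = -1
  L: (2) − (-1) − (0) = 3
  T: (-1) − (-2) − (0) = 1
  Θ: (0) − (0) − (-1) = 1
So the dimensions are [M⁻¹ L³ T Θ].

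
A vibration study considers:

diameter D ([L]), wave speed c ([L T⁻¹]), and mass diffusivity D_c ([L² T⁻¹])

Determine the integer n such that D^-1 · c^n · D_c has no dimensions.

-1

Balance the L exponent: (1)·n from c, plus −(1) + (2) = 1 from the rest, must sum to zero.
n + 1 = 0, so n = -1.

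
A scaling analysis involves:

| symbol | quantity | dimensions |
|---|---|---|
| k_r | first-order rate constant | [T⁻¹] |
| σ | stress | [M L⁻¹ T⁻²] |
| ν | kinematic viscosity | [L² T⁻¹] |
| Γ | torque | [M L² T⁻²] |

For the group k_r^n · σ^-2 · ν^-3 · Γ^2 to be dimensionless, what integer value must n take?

Balance the T exponent: (-1)·n from k_r, plus −2·(-2) − 3·(-1) + 2·(-2) = 3 from the rest, must sum to zero.
−n + 3 = 0, so n = 3.

3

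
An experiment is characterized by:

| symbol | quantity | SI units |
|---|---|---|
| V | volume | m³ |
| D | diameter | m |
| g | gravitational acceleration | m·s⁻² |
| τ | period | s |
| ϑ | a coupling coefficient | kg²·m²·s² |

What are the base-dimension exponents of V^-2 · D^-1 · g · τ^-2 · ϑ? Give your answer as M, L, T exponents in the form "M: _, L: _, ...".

M: 2, L: -4, T: -2

Collect each base-dimension exponent across the product:
  M: −2·(0) − (0) + (0) − 2·(0) + (2) = 2
  L: −2·(3) − (1) + (1) − 2·(0) + (2) = -4
  T: −2·(0) − (0) + (-2) − 2·(1) + (2) = -2
So the dimensions are [M² L⁻⁴ T⁻²].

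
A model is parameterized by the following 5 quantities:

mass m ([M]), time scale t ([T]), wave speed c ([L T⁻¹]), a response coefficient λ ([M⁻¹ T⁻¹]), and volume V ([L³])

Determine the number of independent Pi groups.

There are 5 variables and 3 base dimensions (M, L, T).
The dimension matrix has rank 3.
Independent dimensionless groups: 5 − 3 = 2.

2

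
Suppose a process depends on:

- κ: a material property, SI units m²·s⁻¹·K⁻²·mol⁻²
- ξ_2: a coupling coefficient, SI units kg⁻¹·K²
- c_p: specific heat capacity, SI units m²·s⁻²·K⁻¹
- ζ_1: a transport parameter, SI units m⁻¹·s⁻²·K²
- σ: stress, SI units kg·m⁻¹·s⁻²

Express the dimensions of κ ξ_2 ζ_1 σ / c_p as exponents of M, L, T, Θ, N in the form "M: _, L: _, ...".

Collect each base-dimension exponent across the product:
  M: (0) + (-1) − (0) + (0) + (1) = 0
  L: (2) + (0) − (2) + (-1) + (-1) = -2
  T: (-1) + (0) − (-2) + (-2) + (-2) = -3
  Θ: (-2) + (2) − (-1) + (2) + (0) = 3
  N: (-2) + (0) − (0) + (0) + (0) = -2
So the dimensions are [L⁻² T⁻³ Θ³ N⁻²].

M: 0, L: -2, T: -3, Θ: 3, N: -2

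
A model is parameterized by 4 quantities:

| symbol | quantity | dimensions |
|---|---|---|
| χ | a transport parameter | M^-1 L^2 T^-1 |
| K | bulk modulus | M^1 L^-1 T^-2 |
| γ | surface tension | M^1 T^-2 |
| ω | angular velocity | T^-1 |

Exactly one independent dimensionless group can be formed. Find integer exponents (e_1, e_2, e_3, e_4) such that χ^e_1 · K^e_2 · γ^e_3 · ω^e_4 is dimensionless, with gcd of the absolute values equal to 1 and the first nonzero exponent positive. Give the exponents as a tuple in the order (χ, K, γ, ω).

M: e_1·(-1) + e_2·(1) + e_3·(1) + e_4·(0) = 0
L: e_1·(2) + e_2·(-1) + e_3·(0) + e_4·(0) = 0
T: e_1·(-1) + e_2·(-2) + e_3·(-2) + e_4·(-1) = 0
Solving this homogeneous linear system for the smallest-integer solution (first nonzero entry positive) gives (1, 2, -1, -3).

(1, 2, -1, -3)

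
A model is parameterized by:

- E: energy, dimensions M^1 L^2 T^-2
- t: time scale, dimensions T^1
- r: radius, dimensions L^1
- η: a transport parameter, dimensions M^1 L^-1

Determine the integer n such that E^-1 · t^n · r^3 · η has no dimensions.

-2

Balance the T exponent: (1)·n from t, plus −(-2) + 3·(0) + (0) = 2 from the rest, must sum to zero.
n + 2 = 0, so n = -2.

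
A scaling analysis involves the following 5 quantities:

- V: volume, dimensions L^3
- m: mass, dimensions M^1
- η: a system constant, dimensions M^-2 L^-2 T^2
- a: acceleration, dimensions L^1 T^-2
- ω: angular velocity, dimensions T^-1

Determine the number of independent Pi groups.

There are 5 variables and 3 base dimensions (M, L, T).
The dimension matrix has rank 3.
Independent dimensionless groups: 5 − 3 = 2.

2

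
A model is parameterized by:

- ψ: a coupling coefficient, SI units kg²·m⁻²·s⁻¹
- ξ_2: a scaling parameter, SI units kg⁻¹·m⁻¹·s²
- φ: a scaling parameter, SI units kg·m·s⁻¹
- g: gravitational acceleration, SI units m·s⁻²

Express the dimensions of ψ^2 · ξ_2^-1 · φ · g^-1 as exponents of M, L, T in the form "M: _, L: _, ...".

Collect each base-dimension exponent across the product:
  M: 2·(2) − (-1) + (1) − (0) = 6
  L: 2·(-2) − (-1) + (1) − (1) = -3
  T: 2·(-1) − (2) + (-1) − (-2) = -3
So the dimensions are [M⁶ L⁻³ T⁻³].

M: 6, L: -3, T: -3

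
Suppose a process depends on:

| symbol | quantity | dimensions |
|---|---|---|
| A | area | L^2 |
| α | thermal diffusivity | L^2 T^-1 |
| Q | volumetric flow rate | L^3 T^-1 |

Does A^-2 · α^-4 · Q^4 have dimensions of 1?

yes

Sum the exponent of each base dimension across the product:
  M: −2·[A]_M − 4·[α]_M + 4·[Q]_M = −2·(0) − 4·(0) + 4·(0) = 0
  L: −2·[A]_L − 4·[α]_L + 4·[Q]_L = −2·(2) − 4·(2) + 4·(3) = 0
  T: −2·[A]_T − 4·[α]_T + 4·[Q]_T = −2·(0) − 4·(-1) + 4·(-1) = 0
All base exponents vanish — dimensionless.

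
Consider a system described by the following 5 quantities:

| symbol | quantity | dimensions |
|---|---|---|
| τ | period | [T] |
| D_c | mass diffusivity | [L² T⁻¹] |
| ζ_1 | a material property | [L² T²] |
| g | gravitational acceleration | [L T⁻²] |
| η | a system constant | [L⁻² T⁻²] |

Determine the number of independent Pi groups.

There are 5 variables and 2 base dimensions (L, T).
The dimension matrix has rank 2.
Independent dimensionless groups: 5 − 2 = 3.

3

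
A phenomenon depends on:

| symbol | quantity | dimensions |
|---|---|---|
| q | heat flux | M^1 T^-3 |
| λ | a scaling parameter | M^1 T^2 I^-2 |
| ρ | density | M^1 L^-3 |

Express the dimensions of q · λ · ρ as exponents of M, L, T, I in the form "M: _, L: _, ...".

M: 3, L: -3, T: -1, I: -2

Collect each base-dimension exponent across the product:
  M: (1) + (1) + (1) = 3
  L: (0) + (0) + (-3) = -3
  T: (-3) + (2) + (0) = -1
  I: (0) + (-2) + (0) = -2
So the dimensions are [M³ L⁻³ T⁻¹ I⁻²].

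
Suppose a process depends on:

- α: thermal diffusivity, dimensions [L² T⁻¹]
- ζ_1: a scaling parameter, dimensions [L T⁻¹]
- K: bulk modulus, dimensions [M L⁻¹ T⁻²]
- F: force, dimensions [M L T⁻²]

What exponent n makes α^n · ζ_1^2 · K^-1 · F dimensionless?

-2

Balance the L exponent: (2)·n from α, plus 2·(1) − (-1) + (1) = 4 from the rest, must sum to zero.
2n + 4 = 0, so n = -2.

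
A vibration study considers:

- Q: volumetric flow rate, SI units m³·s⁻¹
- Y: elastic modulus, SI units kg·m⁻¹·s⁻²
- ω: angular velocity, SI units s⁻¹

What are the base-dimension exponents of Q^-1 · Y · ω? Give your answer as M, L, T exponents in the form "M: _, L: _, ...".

M: 1, L: -4, T: -2

Collect each base-dimension exponent across the product:
  M: −(0) + (1) + (0) = 1
  L: −(3) + (-1) + (0) = -4
  T: −(-1) + (-2) + (-1) = -2
So the dimensions are [M L⁻⁴ T⁻²].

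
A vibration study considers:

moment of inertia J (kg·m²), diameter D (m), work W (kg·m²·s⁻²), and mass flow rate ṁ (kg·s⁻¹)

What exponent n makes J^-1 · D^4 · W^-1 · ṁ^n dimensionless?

2

Balance the M exponent: (1)·n from ṁ, plus −(1) + 4·(0) − (1) = -2 from the rest, must sum to zero.
n − 2 = 0, so n = 2.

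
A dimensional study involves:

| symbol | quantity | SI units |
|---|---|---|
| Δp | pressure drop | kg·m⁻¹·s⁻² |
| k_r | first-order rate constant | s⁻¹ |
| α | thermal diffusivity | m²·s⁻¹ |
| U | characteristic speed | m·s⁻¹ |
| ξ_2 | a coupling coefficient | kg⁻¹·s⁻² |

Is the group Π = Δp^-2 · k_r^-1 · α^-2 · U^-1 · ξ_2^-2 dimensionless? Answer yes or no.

Sum the exponent of each base dimension across the product:
  M: −2·[Δp]_M − [k_r]_M − 2·[α]_M − [U]_M − 2·[ξ_2]_M = −2·(1) − (0) − 2·(0) − (0) − 2·(-1) = 0
  L: −2·[Δp]_L − [k_r]_L − 2·[α]_L − [U]_L − 2·[ξ_2]_L = −2·(-1) − (0) − 2·(2) − (1) − 2·(0) = -3
  T: −2·[Δp]_T − [k_r]_T − 2·[α]_T − [U]_T − 2·[ξ_2]_T = −2·(-2) − (-1) − 2·(-1) − (-1) − 2·(-2) = 12
Net dimensions [L⁻³ T¹²] ≠ [1] — not dimensionless.

no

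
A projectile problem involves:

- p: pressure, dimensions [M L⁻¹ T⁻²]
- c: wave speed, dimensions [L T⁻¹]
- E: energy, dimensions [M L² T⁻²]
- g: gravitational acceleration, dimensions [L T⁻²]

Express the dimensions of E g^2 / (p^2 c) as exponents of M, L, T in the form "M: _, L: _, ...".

Collect each base-dimension exponent across the product:
  M: −2·(1) − (0) + (1) + 2·(0) = -1
  L: −2·(-1) − (1) + (2) + 2·(1) = 5
  T: −2·(-2) − (-1) + (-2) + 2·(-2) = -1
So the dimensions are [M⁻¹ L⁵ T⁻¹].

M: -1, L: 5, T: -1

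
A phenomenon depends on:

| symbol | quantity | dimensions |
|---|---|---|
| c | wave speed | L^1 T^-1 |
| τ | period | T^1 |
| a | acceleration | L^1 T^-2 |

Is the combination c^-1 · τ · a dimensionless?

yes

Sum the exponent of each base dimension across the product:
  M: −[c]_M + [τ]_M + [a]_M = −(0) + (0) + (0) = 0
  L: −[c]_L + [τ]_L + [a]_L = −(1) + (0) + (1) = 0
  T: −[c]_T + [τ]_T + [a]_T = −(-1) + (1) + (-2) = 0
All base exponents vanish — dimensionless.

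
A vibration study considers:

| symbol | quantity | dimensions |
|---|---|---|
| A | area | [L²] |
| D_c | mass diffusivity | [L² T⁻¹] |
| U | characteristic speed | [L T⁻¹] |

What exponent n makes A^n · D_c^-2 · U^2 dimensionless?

Balance the L exponent: (2)·n from A, plus −2·(2) + 2·(1) = -2 from the rest, must sum to zero.
2n − 2 = 0, so n = 1.

1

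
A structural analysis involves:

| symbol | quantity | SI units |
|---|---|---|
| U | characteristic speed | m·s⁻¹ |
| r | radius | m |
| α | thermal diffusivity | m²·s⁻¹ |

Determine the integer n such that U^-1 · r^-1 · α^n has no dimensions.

Balance the L exponent: (2)·n from α, plus −(1) − (1) = -2 from the rest, must sum to zero.
2n − 2 = 0, so n = 1.

1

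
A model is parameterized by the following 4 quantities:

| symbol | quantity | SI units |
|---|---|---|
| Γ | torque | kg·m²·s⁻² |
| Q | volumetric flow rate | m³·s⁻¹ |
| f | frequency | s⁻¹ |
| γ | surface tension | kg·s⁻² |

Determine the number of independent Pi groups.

1

There are 4 variables and 3 base dimensions (M, L, T).
The dimension matrix has rank 3.
Independent dimensionless groups: 4 − 3 = 1.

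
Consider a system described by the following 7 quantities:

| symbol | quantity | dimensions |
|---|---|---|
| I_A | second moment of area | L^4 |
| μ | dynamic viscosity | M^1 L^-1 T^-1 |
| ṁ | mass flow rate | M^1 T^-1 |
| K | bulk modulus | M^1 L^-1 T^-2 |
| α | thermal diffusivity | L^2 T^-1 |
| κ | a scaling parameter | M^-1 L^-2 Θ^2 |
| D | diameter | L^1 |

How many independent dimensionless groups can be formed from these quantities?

There are 7 variables and 4 base dimensions (M, L, T, Θ).
The dimension matrix has rank 4.
Independent dimensionless groups: 7 − 4 = 3.

3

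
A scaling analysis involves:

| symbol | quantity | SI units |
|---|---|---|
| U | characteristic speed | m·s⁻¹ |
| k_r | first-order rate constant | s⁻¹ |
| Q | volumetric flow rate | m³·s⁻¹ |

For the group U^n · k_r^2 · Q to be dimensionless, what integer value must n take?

Balance the L exponent: (1)·n from U, plus 2·(0) + (3) = 3 from the rest, must sum to zero.
n + 3 = 0, so n = -3.

-3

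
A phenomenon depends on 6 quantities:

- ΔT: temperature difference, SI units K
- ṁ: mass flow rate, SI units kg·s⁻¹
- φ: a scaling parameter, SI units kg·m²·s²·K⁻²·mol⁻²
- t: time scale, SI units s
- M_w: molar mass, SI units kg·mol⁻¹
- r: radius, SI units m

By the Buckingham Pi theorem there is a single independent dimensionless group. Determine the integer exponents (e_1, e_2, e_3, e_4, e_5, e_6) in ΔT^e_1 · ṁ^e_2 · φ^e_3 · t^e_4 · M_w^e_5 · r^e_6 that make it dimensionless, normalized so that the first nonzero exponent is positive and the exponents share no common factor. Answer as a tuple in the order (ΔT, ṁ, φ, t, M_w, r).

M: e_1·(0) + e_2·(1) + e_3·(1) + e_4·(0) + e_5·(1) + e_6·(0) = 0
L: e_1·(0) + e_2·(0) + e_3·(2) + e_4·(0) + e_5·(0) + e_6·(1) = 0
T: e_1·(0) + e_2·(-1) + e_3·(2) + e_4·(1) + e_5·(0) + e_6·(0) = 0
Θ: e_1·(1) + e_2·(0) + e_3·(-2) + e_4·(0) + e_5·(0) + e_6·(0) = 0
N: e_1·(0) + e_2·(0) + e_3·(-2) + e_4·(0) + e_5·(-1) + e_6·(0) = 0
Solving this homogeneous linear system for the smallest-integer solution (first nonzero entry positive) gives (2, 1, 1, -1, -2, -2).

(2, 1, 1, -1, -2, -2)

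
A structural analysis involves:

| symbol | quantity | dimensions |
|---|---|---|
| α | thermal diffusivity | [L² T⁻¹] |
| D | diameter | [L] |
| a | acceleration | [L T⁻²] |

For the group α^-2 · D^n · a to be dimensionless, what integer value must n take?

3

Balance the L exponent: (1)·n from D, plus −2·(2) + (1) = -3 from the rest, must sum to zero.
n − 3 = 0, so n = 3.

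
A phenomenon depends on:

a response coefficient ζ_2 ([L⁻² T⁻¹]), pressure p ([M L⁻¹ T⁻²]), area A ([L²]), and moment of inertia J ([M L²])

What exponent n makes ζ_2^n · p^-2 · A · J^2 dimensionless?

4

Balance the L exponent: (-2)·n from ζ_2, plus −2·(-1) + (2) + 2·(2) = 8 from the rest, must sum to zero.
-2n + 8 = 0, so n = 4.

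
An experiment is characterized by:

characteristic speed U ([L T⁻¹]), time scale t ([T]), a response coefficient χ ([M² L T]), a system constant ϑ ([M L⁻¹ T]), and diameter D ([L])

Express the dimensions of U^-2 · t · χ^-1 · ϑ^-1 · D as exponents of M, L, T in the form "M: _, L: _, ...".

Collect each base-dimension exponent across the product:
  M: −2·(0) + (0) − (2) − (1) + (0) = -3
  L: −2·(1) + (0) − (1) − (-1) + (1) = -1
  T: −2·(-1) + (1) − (1) − (1) + (0) = 1
So the dimensions are [M⁻³ L⁻¹ T].

M: -3, L: -1, T: 1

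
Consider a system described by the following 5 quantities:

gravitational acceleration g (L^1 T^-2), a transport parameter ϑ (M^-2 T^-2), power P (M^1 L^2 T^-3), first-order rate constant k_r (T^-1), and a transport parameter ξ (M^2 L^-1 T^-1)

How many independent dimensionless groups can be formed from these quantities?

There are 5 variables and 3 base dimensions (M, L, T).
The dimension matrix has rank 3.
Independent dimensionless groups: 5 − 3 = 2.

2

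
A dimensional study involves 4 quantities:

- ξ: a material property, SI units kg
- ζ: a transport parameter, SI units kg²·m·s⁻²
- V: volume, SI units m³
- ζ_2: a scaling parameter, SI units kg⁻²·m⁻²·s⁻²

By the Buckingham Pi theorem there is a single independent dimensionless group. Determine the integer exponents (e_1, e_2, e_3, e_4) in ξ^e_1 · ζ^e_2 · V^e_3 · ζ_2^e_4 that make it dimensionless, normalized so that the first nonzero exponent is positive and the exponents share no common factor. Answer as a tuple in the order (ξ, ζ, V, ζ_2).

(4, -1, 1, 1)

M: e_1·(1) + e_2·(2) + e_3·(0) + e_4·(-2) = 0
L: e_1·(0) + e_2·(1) + e_3·(3) + e_4·(-2) = 0
T: e_1·(0) + e_2·(-2) + e_3·(0) + e_4·(-2) = 0
Solving this homogeneous linear system for the smallest-integer solution (first nonzero entry positive) gives (4, -1, 1, 1).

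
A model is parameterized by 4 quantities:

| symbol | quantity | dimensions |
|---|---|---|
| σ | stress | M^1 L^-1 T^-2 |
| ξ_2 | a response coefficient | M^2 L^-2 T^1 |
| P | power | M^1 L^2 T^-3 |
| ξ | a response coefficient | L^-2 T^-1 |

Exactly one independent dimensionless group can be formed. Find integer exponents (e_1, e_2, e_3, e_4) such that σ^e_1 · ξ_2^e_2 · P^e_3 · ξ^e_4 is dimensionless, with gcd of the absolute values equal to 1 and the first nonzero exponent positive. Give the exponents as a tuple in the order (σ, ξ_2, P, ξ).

(4, -1, -2, -3)

M: e_1·(1) + e_2·(2) + e_3·(1) + e_4·(0) = 0
L: e_1·(-1) + e_2·(-2) + e_3·(2) + e_4·(-2) = 0
T: e_1·(-2) + e_2·(1) + e_3·(-3) + e_4·(-1) = 0
Solving this homogeneous linear system for the smallest-integer solution (first nonzero entry positive) gives (4, -1, -2, -3).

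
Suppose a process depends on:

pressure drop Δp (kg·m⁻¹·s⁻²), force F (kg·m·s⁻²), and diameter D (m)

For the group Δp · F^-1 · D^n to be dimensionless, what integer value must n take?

2

Balance the L exponent: (1)·n from D, plus (-1) − (1) = -2 from the rest, must sum to zero.
n − 2 = 0, so n = 2.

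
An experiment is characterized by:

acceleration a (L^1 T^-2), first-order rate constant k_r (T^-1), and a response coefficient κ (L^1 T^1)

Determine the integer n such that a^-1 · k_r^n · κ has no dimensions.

3

Balance the T exponent: (-1)·n from k_r, plus −(-2) + (1) = 3 from the rest, must sum to zero.
−n + 3 = 0, so n = 3.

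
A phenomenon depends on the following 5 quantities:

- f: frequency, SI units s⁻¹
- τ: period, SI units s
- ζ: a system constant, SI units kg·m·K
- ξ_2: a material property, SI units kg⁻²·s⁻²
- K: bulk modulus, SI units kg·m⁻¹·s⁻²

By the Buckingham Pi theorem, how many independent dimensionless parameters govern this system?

There are 5 variables and 4 base dimensions (M, L, T, Θ).
The dimension matrix has rank 4.
Independent dimensionless groups: 5 − 4 = 1.

1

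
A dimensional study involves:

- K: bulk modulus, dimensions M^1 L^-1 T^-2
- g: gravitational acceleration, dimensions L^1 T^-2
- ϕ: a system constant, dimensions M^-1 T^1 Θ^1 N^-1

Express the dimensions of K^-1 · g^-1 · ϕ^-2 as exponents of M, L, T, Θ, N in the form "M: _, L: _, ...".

M: 1, L: 0, T: 2, Θ: -2, N: 2

Collect each base-dimension exponent across the product:
  M: −(1) − (0) − 2·(-1) = 1
  L: −(-1) − (1) − 2·(0) = 0
  T: −(-2) − (-2) − 2·(1) = 2
  Θ: −(0) − (0) − 2·(1) = -2
  N: −(0) − (0) − 2·(-1) = 2
So the dimensions are [M T² Θ⁻² N²].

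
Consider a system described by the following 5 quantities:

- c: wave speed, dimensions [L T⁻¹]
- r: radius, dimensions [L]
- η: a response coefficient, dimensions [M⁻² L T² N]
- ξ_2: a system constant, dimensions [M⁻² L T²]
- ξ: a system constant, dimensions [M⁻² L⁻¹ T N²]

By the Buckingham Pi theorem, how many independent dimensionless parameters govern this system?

There are 5 variables and 4 base dimensions (M, L, T, N).
The dimension matrix has rank 4.
Independent dimensionless groups: 5 − 4 = 1.

1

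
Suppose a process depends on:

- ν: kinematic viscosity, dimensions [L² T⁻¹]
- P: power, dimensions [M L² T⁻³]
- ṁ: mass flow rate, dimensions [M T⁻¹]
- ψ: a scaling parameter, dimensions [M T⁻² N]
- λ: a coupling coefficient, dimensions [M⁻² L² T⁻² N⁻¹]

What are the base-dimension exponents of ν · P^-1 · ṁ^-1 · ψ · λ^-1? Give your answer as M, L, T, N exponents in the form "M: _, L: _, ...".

M: 1, L: -2, T: 3, N: 2

Collect each base-dimension exponent across the product:
  M: (0) − (1) − (1) + (1) − (-2) = 1
  L: (2) − (2) − (0) + (0) − (2) = -2
  T: (-1) − (-3) − (-1) + (-2) − (-2) = 3
  N: (0) − (0) − (0) + (1) − (-1) = 2
So the dimensions are [M L⁻² T³ N²].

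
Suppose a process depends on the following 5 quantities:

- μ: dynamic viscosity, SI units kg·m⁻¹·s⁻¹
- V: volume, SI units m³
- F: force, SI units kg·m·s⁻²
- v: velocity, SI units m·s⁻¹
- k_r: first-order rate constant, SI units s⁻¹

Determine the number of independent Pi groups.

There are 5 variables and 3 base dimensions (M, L, T).
The dimension matrix has rank 3.
Independent dimensionless groups: 5 − 3 = 2.

2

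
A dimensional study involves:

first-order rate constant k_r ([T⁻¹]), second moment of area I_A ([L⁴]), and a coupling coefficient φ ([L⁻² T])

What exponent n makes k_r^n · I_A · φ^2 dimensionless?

Balance the T exponent: (-1)·n from k_r, plus (0) + 2·(1) = 2 from the rest, must sum to zero.
−n + 2 = 0, so n = 2.

2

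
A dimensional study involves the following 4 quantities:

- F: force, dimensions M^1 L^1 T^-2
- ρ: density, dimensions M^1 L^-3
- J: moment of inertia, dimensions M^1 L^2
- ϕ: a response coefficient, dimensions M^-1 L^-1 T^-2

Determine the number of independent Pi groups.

1

There are 4 variables and 3 base dimensions (M, L, T).
The dimension matrix has rank 3.
Independent dimensionless groups: 4 − 3 = 1.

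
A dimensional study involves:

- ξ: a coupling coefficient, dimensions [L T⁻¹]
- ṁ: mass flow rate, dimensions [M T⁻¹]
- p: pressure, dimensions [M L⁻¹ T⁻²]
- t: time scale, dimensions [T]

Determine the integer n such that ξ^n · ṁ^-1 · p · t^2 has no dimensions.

1

Balance the L exponent: (1)·n from ξ, plus −(0) + (-1) + 2·(0) = -1 from the rest, must sum to zero.
n − 1 = 0, so n = 1.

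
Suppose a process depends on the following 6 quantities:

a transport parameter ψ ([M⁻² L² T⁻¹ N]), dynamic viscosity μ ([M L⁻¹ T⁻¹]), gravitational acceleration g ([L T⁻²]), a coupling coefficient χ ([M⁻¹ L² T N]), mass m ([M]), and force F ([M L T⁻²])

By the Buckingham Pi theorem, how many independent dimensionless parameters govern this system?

2

There are 6 variables and 4 base dimensions (M, L, T, N).
The dimension matrix has rank 4.
Independent dimensionless groups: 6 − 4 = 2.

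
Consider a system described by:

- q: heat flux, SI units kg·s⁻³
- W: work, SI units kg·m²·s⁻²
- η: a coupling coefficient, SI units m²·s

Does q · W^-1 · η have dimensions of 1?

Sum the exponent of each base dimension across the product:
  M: [q]_M − [W]_M + [η]_M = (1) − (1) + (0) = 0
  L: [q]_L − [W]_L + [η]_L = (0) − (2) + (2) = 0
  T: [q]_T − [W]_T + [η]_T = (-3) − (-2) + (1) = 0
All base exponents vanish — dimensionless.

yes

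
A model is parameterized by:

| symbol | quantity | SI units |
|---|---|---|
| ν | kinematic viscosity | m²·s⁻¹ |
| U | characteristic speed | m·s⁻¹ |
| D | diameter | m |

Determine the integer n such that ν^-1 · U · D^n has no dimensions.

Balance the L exponent: (1)·n from D, plus −(2) + (1) = -1 from the rest, must sum to zero.
n − 1 = 0, so n = 1.

1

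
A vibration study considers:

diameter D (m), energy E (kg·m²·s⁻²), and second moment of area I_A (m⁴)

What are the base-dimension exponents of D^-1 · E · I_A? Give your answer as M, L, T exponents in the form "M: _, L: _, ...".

M: 1, L: 5, T: -2

Collect each base-dimension exponent across the product:
  M: −(0) + (1) + (0) = 1
  L: −(1) + (2) + (4) = 5
  T: −(0) + (-2) + (0) = -2
So the dimensions are [M L⁵ T⁻²].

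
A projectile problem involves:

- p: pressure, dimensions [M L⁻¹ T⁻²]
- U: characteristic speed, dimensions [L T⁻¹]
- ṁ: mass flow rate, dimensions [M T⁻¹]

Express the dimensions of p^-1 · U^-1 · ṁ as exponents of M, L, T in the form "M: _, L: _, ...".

Collect each base-dimension exponent across the product:
  M: −(1) − (0) + (1) = 0
  L: −(-1) − (1) + (0) = 0
  T: −(-2) − (-1) + (-1) = 2
So the dimensions are [T²].

M: 0, L: 0, T: 2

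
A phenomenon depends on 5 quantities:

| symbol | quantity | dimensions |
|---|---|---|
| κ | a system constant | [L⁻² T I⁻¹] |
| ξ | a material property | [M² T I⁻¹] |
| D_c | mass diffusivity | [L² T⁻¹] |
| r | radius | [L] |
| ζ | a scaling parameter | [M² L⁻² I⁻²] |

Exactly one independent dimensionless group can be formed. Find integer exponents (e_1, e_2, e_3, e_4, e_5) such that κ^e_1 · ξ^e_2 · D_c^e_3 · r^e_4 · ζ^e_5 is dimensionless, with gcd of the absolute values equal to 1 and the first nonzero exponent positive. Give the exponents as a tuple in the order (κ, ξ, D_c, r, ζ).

M: e_1·(0) + e_2·(2) + e_3·(0) + e_4·(0) + e_5·(2) = 0
L: e_1·(-2) + e_2·(0) + e_3·(2) + e_4·(1) + e_5·(-2) = 0
T: e_1·(1) + e_2·(1) + e_3·(-1) + e_4·(0) + e_5·(0) = 0
I: e_1·(-1) + e_2·(-1) + e_3·(0) + e_4·(0) + e_5·(-2) = 0
Solving this homogeneous linear system for the smallest-integer solution (first nonzero entry positive) gives (1, 1, 2, -4, -1).

(1, 1, 2, -4, -1)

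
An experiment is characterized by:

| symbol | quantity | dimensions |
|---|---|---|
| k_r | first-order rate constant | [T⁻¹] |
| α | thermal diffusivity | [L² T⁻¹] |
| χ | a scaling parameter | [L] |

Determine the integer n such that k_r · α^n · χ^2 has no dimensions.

-1

Balance the L exponent: (2)·n from α, plus (0) + 2·(1) = 2 from the rest, must sum to zero.
2n + 2 = 0, so n = -1.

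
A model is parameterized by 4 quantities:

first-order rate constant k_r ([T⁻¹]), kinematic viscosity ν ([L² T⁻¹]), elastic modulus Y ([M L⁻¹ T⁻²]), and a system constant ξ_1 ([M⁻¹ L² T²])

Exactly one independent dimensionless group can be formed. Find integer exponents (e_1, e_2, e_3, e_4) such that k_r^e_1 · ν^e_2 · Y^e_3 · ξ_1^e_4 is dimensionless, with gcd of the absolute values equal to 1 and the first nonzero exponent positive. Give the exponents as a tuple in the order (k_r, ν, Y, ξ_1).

M: e_1·(0) + e_2·(0) + e_3·(1) + e_4·(-1) = 0
L: e_1·(0) + e_2·(2) + e_3·(-1) + e_4·(2) = 0
T: e_1·(-1) + e_2·(-1) + e_3·(-2) + e_4·(2) = 0
Solving this homogeneous linear system for the smallest-integer solution (first nonzero entry positive) gives (1, -1, 2, 2).

(1, -1, 2, 2)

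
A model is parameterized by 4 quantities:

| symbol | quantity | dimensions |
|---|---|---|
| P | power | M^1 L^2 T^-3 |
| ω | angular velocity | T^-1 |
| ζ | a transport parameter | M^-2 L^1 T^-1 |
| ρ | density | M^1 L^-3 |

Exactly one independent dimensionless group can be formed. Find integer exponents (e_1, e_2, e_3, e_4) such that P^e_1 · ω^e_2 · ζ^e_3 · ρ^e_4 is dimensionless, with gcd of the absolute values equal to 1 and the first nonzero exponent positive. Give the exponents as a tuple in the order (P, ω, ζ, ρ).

M: e_1·(1) + e_2·(0) + e_3·(-2) + e_4·(1) = 0
L: e_1·(2) + e_2·(0) + e_3·(1) + e_4·(-3) = 0
T: e_1·(-3) + e_2·(-1) + e_3·(-1) + e_4·(0) = 0
Solving this homogeneous linear system for the smallest-integer solution (first nonzero entry positive) gives (1, -4, 1, 1).

(1, -4, 1, 1)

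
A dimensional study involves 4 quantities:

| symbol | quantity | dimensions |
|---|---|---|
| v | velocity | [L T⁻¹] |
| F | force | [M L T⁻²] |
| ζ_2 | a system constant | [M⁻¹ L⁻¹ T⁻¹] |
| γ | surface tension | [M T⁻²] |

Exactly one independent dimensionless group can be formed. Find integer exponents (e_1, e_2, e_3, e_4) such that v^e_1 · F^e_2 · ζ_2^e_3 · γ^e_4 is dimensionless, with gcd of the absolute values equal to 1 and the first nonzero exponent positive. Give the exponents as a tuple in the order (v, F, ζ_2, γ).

(3, -4, -1, 3)

M: e_1·(0) + e_2·(1) + e_3·(-1) + e_4·(1) = 0
L: e_1·(1) + e_2·(1) + e_3·(-1) + e_4·(0) = 0
T: e_1·(-1) + e_2·(-2) + e_3·(-1) + e_4·(-2) = 0
Solving this homogeneous linear system for the smallest-integer solution (first nonzero entry positive) gives (3, -4, -1, 3).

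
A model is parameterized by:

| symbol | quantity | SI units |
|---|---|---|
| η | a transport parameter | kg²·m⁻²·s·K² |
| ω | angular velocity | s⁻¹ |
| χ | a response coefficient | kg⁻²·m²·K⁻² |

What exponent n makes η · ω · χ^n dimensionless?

Balance the M exponent: (-2)·n from χ, plus (2) + (0) = 2 from the rest, must sum to zero.
-2n + 2 = 0, so n = 1.

1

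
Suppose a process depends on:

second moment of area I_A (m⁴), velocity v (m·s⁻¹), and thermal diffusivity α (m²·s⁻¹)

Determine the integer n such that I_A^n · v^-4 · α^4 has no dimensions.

Balance the L exponent: (4)·n from I_A, plus −4·(1) + 4·(2) = 4 from the rest, must sum to zero.
4n + 4 = 0, so n = -1.

-1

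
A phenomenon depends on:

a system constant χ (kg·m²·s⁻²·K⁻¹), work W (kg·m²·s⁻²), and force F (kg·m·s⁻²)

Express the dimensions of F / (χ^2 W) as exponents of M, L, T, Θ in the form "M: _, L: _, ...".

M: -2, L: -5, T: 4, Θ: 2

Collect each base-dimension exponent across the product:
  M: −2·(1) − (1) + (1) = -2
  L: −2·(2) − (2) + (1) = -5
  T: −2·(-2) − (-2) + (-2) = 4
  Θ: −2·(-1) − (0) + (0) = 2
So the dimensions are [M⁻² L⁻⁵ T⁴ Θ²].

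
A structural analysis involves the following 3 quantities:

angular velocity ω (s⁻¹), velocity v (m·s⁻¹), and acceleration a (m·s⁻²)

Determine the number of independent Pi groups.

There are 3 variables and 2 base dimensions (L, T).
The dimension matrix has rank 2.
Independent dimensionless groups: 3 − 2 = 1.

1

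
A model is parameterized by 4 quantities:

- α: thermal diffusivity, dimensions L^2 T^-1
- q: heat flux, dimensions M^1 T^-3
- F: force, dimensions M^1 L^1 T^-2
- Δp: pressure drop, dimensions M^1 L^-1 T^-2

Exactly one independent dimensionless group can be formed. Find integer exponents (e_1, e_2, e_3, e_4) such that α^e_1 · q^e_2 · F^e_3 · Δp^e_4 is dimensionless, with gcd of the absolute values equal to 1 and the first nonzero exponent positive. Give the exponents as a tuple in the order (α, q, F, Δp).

(2, -2, -1, 3)

M: e_1·(0) + e_2·(1) + e_3·(1) + e_4·(1) = 0
L: e_1·(2) + e_2·(0) + e_3·(1) + e_4·(-1) = 0
T: e_1·(-1) + e_2·(-3) + e_3·(-2) + e_4·(-2) = 0
Solving this homogeneous linear system for the smallest-integer solution (first nonzero entry positive) gives (2, -2, -1, 3).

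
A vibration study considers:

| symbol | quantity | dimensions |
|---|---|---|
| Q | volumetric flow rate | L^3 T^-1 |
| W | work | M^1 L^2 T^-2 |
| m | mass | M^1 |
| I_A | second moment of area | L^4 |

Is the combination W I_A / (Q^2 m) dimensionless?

yes

Sum the exponent of each base dimension across the product:
  M: −2·[Q]_M + [W]_M − [m]_M + [I_A]_M = −2·(0) + (1) − (1) + (0) = 0
  L: −2·[Q]_L + [W]_L − [m]_L + [I_A]_L = −2·(3) + (2) − (0) + (4) = 0
  T: −2·[Q]_T + [W]_T − [m]_T + [I_A]_T = −2·(-1) + (-2) − (0) + (0) = 0
All base exponents vanish — dimensionless.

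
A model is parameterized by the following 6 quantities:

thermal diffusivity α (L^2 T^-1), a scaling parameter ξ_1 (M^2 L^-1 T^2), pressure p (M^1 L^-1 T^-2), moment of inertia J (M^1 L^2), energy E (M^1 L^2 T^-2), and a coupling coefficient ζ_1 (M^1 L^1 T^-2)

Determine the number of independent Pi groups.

3

There are 6 variables and 3 base dimensions (M, L, T).
The dimension matrix has rank 3.
Independent dimensionless groups: 6 − 3 = 3.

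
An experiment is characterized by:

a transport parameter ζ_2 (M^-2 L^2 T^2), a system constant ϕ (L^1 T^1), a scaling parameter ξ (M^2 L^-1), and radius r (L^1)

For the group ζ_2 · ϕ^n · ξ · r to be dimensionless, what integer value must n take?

Balance the L exponent: (1)·n from ϕ, plus (2) + (-1) + (1) = 2 from the rest, must sum to zero.
n + 2 = 0, so n = -2.

-2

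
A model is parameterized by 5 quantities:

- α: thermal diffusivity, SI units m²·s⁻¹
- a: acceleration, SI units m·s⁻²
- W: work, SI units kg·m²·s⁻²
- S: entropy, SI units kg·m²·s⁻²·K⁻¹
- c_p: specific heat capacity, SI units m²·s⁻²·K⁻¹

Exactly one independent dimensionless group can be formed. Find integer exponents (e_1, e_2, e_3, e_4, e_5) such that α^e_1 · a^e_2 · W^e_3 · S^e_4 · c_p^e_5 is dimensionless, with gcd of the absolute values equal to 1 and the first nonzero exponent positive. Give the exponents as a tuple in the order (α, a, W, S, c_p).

M: e_1·(0) + e_2·(0) + e_3·(1) + e_4·(1) + e_5·(0) = 0
L: e_1·(2) + e_2·(1) + e_3·(2) + e_4·(2) + e_5·(2) = 0
T: e_1·(-1) + e_2·(-2) + e_3·(-2) + e_4·(-2) + e_5·(-2) = 0
Θ: e_1·(0) + e_2·(0) + e_3·(0) + e_4·(-1) + e_5·(-1) = 0
Solving this homogeneous linear system for the smallest-integer solution (first nonzero entry positive) gives (2, 2, -3, 3, -3).

(2, 2, -3, 3, -3)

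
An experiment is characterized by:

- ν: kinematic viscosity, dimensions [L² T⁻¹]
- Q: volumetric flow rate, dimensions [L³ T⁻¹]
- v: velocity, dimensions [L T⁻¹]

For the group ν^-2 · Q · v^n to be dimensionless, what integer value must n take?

1

Balance the L exponent: (1)·n from v, plus −2·(2) + (3) = -1 from the rest, must sum to zero.
n − 1 = 0, so n = 1.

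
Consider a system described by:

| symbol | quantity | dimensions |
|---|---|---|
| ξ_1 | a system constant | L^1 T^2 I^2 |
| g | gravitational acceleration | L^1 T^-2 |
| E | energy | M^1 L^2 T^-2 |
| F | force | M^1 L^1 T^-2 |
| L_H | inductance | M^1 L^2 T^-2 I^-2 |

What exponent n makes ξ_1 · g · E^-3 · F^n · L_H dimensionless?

Balance the M exponent: (1)·n from F, plus (0) + (0) − 3·(1) + (1) = -2 from the rest, must sum to zero.
n − 2 = 0, so n = 2.

2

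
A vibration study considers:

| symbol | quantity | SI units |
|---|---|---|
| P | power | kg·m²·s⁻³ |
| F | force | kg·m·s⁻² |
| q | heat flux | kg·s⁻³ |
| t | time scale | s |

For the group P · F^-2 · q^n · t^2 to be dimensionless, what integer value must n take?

Balance the M exponent: (1)·n from q, plus (1) − 2·(1) + 2·(0) = -1 from the rest, must sum to zero.
n − 1 = 0, so n = 1.

1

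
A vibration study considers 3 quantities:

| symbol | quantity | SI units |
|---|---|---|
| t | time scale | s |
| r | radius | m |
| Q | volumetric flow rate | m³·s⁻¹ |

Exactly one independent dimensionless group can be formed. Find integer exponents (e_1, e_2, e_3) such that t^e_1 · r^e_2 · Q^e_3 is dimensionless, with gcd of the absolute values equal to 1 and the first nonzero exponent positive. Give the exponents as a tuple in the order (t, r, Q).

(1, -3, 1)

L: e_1·(0) + e_2·(1) + e_3·(3) = 0
T: e_1·(1) + e_2·(0) + e_3·(-1) = 0
Solving this homogeneous linear system for the smallest-integer solution (first nonzero entry positive) gives (1, -3, 1).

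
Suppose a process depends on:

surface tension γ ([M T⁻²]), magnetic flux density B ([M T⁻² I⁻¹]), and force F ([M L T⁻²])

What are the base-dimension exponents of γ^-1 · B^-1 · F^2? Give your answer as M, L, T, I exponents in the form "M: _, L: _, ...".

Collect each base-dimension exponent across the product:
  M: −(1) − (1) + 2·(1) = 0
  L: −(0) − (0) + 2·(1) = 2
  T: −(-2) − (-2) + 2·(-2) = 0
  I: −(0) − (-1) + 2·(0) = 1
So the dimensions are [L² I].

M: 0, L: 2, T: 0, I: 1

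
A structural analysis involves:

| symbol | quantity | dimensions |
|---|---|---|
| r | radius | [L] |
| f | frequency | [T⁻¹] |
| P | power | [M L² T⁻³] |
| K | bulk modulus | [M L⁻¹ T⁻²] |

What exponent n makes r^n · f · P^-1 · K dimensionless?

3

Balance the L exponent: (1)·n from r, plus (0) − (2) + (-1) = -3 from the rest, must sum to zero.
n − 3 = 0, so n = 3.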